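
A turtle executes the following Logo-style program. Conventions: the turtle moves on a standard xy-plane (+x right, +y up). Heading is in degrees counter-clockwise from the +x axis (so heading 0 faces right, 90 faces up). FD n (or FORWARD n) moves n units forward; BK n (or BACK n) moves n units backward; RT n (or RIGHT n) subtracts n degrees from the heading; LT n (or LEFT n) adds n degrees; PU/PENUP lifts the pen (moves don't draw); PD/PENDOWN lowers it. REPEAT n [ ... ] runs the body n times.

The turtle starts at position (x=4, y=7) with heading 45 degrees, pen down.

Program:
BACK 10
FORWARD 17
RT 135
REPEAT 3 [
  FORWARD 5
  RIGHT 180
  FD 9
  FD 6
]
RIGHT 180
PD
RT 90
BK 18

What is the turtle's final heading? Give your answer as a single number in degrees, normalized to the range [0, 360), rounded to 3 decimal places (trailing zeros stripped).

Answer: 180

Derivation:
Executing turtle program step by step:
Start: pos=(4,7), heading=45, pen down
BK 10: (4,7) -> (-3.071,-0.071) [heading=45, draw]
FD 17: (-3.071,-0.071) -> (8.95,11.95) [heading=45, draw]
RT 135: heading 45 -> 270
REPEAT 3 [
  -- iteration 1/3 --
  FD 5: (8.95,11.95) -> (8.95,6.95) [heading=270, draw]
  RT 180: heading 270 -> 90
  FD 9: (8.95,6.95) -> (8.95,15.95) [heading=90, draw]
  FD 6: (8.95,15.95) -> (8.95,21.95) [heading=90, draw]
  -- iteration 2/3 --
  FD 5: (8.95,21.95) -> (8.95,26.95) [heading=90, draw]
  RT 180: heading 90 -> 270
  FD 9: (8.95,26.95) -> (8.95,17.95) [heading=270, draw]
  FD 6: (8.95,17.95) -> (8.95,11.95) [heading=270, draw]
  -- iteration 3/3 --
  FD 5: (8.95,11.95) -> (8.95,6.95) [heading=270, draw]
  RT 180: heading 270 -> 90
  FD 9: (8.95,6.95) -> (8.95,15.95) [heading=90, draw]
  FD 6: (8.95,15.95) -> (8.95,21.95) [heading=90, draw]
]
RT 180: heading 90 -> 270
PD: pen down
RT 90: heading 270 -> 180
BK 18: (8.95,21.95) -> (26.95,21.95) [heading=180, draw]
Final: pos=(26.95,21.95), heading=180, 12 segment(s) drawn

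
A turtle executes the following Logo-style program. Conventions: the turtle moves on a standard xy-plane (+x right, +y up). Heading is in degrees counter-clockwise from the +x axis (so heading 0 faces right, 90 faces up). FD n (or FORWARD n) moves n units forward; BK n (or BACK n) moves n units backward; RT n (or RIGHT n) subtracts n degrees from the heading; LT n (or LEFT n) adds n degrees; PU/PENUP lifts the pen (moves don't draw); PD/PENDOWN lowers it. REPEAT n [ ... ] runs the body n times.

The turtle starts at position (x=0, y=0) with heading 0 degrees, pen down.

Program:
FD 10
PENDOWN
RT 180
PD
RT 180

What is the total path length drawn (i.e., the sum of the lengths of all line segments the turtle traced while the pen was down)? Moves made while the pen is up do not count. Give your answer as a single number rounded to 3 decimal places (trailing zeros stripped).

Answer: 10

Derivation:
Executing turtle program step by step:
Start: pos=(0,0), heading=0, pen down
FD 10: (0,0) -> (10,0) [heading=0, draw]
PD: pen down
RT 180: heading 0 -> 180
PD: pen down
RT 180: heading 180 -> 0
Final: pos=(10,0), heading=0, 1 segment(s) drawn

Segment lengths:
  seg 1: (0,0) -> (10,0), length = 10
Total = 10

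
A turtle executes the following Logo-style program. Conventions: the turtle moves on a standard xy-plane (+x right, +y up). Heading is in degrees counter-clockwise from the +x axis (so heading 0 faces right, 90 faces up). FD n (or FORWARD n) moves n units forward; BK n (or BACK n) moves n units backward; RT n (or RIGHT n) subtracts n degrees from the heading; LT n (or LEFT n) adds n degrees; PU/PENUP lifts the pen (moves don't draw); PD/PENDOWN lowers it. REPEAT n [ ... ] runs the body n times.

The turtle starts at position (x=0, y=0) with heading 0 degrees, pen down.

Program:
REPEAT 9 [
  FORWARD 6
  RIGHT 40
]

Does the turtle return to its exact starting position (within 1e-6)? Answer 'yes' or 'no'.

Answer: yes

Derivation:
Executing turtle program step by step:
Start: pos=(0,0), heading=0, pen down
REPEAT 9 [
  -- iteration 1/9 --
  FD 6: (0,0) -> (6,0) [heading=0, draw]
  RT 40: heading 0 -> 320
  -- iteration 2/9 --
  FD 6: (6,0) -> (10.596,-3.857) [heading=320, draw]
  RT 40: heading 320 -> 280
  -- iteration 3/9 --
  FD 6: (10.596,-3.857) -> (11.638,-9.766) [heading=280, draw]
  RT 40: heading 280 -> 240
  -- iteration 4/9 --
  FD 6: (11.638,-9.766) -> (8.638,-14.962) [heading=240, draw]
  RT 40: heading 240 -> 200
  -- iteration 5/9 --
  FD 6: (8.638,-14.962) -> (3,-17.014) [heading=200, draw]
  RT 40: heading 200 -> 160
  -- iteration 6/9 --
  FD 6: (3,-17.014) -> (-2.638,-14.962) [heading=160, draw]
  RT 40: heading 160 -> 120
  -- iteration 7/9 --
  FD 6: (-2.638,-14.962) -> (-5.638,-9.766) [heading=120, draw]
  RT 40: heading 120 -> 80
  -- iteration 8/9 --
  FD 6: (-5.638,-9.766) -> (-4.596,-3.857) [heading=80, draw]
  RT 40: heading 80 -> 40
  -- iteration 9/9 --
  FD 6: (-4.596,-3.857) -> (0,0) [heading=40, draw]
  RT 40: heading 40 -> 0
]
Final: pos=(0,0), heading=0, 9 segment(s) drawn

Start position: (0, 0)
Final position: (0, 0)
Distance = 0; < 1e-6 -> CLOSED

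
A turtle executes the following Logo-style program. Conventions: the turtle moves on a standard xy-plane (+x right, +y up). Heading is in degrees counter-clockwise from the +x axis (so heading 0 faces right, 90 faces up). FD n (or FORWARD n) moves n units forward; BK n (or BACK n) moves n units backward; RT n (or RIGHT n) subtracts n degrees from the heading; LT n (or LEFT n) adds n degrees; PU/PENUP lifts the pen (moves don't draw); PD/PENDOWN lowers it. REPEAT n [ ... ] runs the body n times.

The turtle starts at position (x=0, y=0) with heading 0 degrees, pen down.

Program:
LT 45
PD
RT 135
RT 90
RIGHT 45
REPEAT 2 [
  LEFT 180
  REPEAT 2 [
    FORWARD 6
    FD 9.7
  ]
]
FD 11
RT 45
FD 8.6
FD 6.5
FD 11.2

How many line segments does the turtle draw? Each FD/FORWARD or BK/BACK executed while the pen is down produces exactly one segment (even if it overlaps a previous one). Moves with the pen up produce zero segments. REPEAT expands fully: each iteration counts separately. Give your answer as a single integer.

Executing turtle program step by step:
Start: pos=(0,0), heading=0, pen down
LT 45: heading 0 -> 45
PD: pen down
RT 135: heading 45 -> 270
RT 90: heading 270 -> 180
RT 45: heading 180 -> 135
REPEAT 2 [
  -- iteration 1/2 --
  LT 180: heading 135 -> 315
  REPEAT 2 [
    -- iteration 1/2 --
    FD 6: (0,0) -> (4.243,-4.243) [heading=315, draw]
    FD 9.7: (4.243,-4.243) -> (11.102,-11.102) [heading=315, draw]
    -- iteration 2/2 --
    FD 6: (11.102,-11.102) -> (15.344,-15.344) [heading=315, draw]
    FD 9.7: (15.344,-15.344) -> (22.203,-22.203) [heading=315, draw]
  ]
  -- iteration 2/2 --
  LT 180: heading 315 -> 135
  REPEAT 2 [
    -- iteration 1/2 --
    FD 6: (22.203,-22.203) -> (17.961,-17.961) [heading=135, draw]
    FD 9.7: (17.961,-17.961) -> (11.102,-11.102) [heading=135, draw]
    -- iteration 2/2 --
    FD 6: (11.102,-11.102) -> (6.859,-6.859) [heading=135, draw]
    FD 9.7: (6.859,-6.859) -> (0,0) [heading=135, draw]
  ]
]
FD 11: (0,0) -> (-7.778,7.778) [heading=135, draw]
RT 45: heading 135 -> 90
FD 8.6: (-7.778,7.778) -> (-7.778,16.378) [heading=90, draw]
FD 6.5: (-7.778,16.378) -> (-7.778,22.878) [heading=90, draw]
FD 11.2: (-7.778,22.878) -> (-7.778,34.078) [heading=90, draw]
Final: pos=(-7.778,34.078), heading=90, 12 segment(s) drawn
Segments drawn: 12

Answer: 12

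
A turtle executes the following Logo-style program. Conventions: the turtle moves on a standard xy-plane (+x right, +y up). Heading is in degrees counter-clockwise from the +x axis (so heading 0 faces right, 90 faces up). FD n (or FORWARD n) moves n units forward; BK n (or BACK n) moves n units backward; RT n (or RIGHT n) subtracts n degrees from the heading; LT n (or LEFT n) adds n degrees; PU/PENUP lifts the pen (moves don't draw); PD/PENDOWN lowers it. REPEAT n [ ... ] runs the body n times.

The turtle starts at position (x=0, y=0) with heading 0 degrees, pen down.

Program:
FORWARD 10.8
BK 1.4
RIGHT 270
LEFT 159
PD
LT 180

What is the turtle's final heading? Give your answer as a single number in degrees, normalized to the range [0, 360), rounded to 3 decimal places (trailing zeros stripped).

Answer: 69

Derivation:
Executing turtle program step by step:
Start: pos=(0,0), heading=0, pen down
FD 10.8: (0,0) -> (10.8,0) [heading=0, draw]
BK 1.4: (10.8,0) -> (9.4,0) [heading=0, draw]
RT 270: heading 0 -> 90
LT 159: heading 90 -> 249
PD: pen down
LT 180: heading 249 -> 69
Final: pos=(9.4,0), heading=69, 2 segment(s) drawn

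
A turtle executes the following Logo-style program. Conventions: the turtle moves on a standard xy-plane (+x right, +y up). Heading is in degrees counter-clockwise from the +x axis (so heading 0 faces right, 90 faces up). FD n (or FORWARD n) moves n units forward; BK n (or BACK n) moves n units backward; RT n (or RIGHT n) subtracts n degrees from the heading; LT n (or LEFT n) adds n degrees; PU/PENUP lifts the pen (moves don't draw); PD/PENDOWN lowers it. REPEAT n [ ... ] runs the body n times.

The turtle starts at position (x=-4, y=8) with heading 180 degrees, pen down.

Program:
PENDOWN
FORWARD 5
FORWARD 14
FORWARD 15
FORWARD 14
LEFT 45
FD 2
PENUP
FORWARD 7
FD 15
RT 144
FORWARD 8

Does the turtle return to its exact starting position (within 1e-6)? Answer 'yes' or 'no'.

Answer: no

Derivation:
Executing turtle program step by step:
Start: pos=(-4,8), heading=180, pen down
PD: pen down
FD 5: (-4,8) -> (-9,8) [heading=180, draw]
FD 14: (-9,8) -> (-23,8) [heading=180, draw]
FD 15: (-23,8) -> (-38,8) [heading=180, draw]
FD 14: (-38,8) -> (-52,8) [heading=180, draw]
LT 45: heading 180 -> 225
FD 2: (-52,8) -> (-53.414,6.586) [heading=225, draw]
PU: pen up
FD 7: (-53.414,6.586) -> (-58.364,1.636) [heading=225, move]
FD 15: (-58.364,1.636) -> (-68.971,-8.971) [heading=225, move]
RT 144: heading 225 -> 81
FD 8: (-68.971,-8.971) -> (-67.719,-1.069) [heading=81, move]
Final: pos=(-67.719,-1.069), heading=81, 5 segment(s) drawn

Start position: (-4, 8)
Final position: (-67.719, -1.069)
Distance = 64.361; >= 1e-6 -> NOT closed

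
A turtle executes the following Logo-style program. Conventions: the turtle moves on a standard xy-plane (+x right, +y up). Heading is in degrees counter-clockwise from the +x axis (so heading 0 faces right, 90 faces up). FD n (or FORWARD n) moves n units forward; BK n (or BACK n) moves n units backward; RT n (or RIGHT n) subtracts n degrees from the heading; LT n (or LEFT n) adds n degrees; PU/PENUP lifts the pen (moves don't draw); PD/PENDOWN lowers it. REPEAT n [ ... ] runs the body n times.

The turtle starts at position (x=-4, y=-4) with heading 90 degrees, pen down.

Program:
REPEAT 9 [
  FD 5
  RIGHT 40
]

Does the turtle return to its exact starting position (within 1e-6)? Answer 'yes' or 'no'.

Answer: yes

Derivation:
Executing turtle program step by step:
Start: pos=(-4,-4), heading=90, pen down
REPEAT 9 [
  -- iteration 1/9 --
  FD 5: (-4,-4) -> (-4,1) [heading=90, draw]
  RT 40: heading 90 -> 50
  -- iteration 2/9 --
  FD 5: (-4,1) -> (-0.786,4.83) [heading=50, draw]
  RT 40: heading 50 -> 10
  -- iteration 3/9 --
  FD 5: (-0.786,4.83) -> (4.138,5.698) [heading=10, draw]
  RT 40: heading 10 -> 330
  -- iteration 4/9 --
  FD 5: (4.138,5.698) -> (8.468,3.198) [heading=330, draw]
  RT 40: heading 330 -> 290
  -- iteration 5/9 --
  FD 5: (8.468,3.198) -> (10.178,-1.5) [heading=290, draw]
  RT 40: heading 290 -> 250
  -- iteration 6/9 --
  FD 5: (10.178,-1.5) -> (8.468,-6.198) [heading=250, draw]
  RT 40: heading 250 -> 210
  -- iteration 7/9 --
  FD 5: (8.468,-6.198) -> (4.138,-8.698) [heading=210, draw]
  RT 40: heading 210 -> 170
  -- iteration 8/9 --
  FD 5: (4.138,-8.698) -> (-0.786,-7.83) [heading=170, draw]
  RT 40: heading 170 -> 130
  -- iteration 9/9 --
  FD 5: (-0.786,-7.83) -> (-4,-4) [heading=130, draw]
  RT 40: heading 130 -> 90
]
Final: pos=(-4,-4), heading=90, 9 segment(s) drawn

Start position: (-4, -4)
Final position: (-4, -4)
Distance = 0; < 1e-6 -> CLOSED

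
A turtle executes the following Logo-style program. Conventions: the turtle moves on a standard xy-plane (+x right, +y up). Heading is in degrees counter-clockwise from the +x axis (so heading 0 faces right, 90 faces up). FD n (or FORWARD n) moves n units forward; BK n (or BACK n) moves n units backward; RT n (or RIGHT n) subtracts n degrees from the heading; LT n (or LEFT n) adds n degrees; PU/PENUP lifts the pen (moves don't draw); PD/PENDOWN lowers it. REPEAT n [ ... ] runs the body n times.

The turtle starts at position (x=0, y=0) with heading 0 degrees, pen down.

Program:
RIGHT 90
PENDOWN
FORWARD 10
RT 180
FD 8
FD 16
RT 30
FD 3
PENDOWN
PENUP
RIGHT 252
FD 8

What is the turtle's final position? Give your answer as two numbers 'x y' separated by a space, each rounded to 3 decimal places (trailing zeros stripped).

Executing turtle program step by step:
Start: pos=(0,0), heading=0, pen down
RT 90: heading 0 -> 270
PD: pen down
FD 10: (0,0) -> (0,-10) [heading=270, draw]
RT 180: heading 270 -> 90
FD 8: (0,-10) -> (0,-2) [heading=90, draw]
FD 16: (0,-2) -> (0,14) [heading=90, draw]
RT 30: heading 90 -> 60
FD 3: (0,14) -> (1.5,16.598) [heading=60, draw]
PD: pen down
PU: pen up
RT 252: heading 60 -> 168
FD 8: (1.5,16.598) -> (-6.325,18.261) [heading=168, move]
Final: pos=(-6.325,18.261), heading=168, 4 segment(s) drawn

Answer: -6.325 18.261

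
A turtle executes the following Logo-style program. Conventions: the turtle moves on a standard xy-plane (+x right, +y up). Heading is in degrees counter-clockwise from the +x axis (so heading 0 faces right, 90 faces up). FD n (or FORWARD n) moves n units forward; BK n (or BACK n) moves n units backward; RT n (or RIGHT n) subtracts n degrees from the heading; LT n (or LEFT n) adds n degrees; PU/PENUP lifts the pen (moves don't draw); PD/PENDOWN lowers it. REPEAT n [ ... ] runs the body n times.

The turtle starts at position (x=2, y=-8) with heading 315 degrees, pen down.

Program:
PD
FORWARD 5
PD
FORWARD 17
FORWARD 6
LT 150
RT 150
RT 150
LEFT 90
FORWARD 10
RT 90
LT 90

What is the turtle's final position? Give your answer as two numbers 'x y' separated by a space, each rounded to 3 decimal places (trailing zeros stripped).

Answer: 19.211 -37.458

Derivation:
Executing turtle program step by step:
Start: pos=(2,-8), heading=315, pen down
PD: pen down
FD 5: (2,-8) -> (5.536,-11.536) [heading=315, draw]
PD: pen down
FD 17: (5.536,-11.536) -> (17.556,-23.556) [heading=315, draw]
FD 6: (17.556,-23.556) -> (21.799,-27.799) [heading=315, draw]
LT 150: heading 315 -> 105
RT 150: heading 105 -> 315
RT 150: heading 315 -> 165
LT 90: heading 165 -> 255
FD 10: (21.799,-27.799) -> (19.211,-37.458) [heading=255, draw]
RT 90: heading 255 -> 165
LT 90: heading 165 -> 255
Final: pos=(19.211,-37.458), heading=255, 4 segment(s) drawn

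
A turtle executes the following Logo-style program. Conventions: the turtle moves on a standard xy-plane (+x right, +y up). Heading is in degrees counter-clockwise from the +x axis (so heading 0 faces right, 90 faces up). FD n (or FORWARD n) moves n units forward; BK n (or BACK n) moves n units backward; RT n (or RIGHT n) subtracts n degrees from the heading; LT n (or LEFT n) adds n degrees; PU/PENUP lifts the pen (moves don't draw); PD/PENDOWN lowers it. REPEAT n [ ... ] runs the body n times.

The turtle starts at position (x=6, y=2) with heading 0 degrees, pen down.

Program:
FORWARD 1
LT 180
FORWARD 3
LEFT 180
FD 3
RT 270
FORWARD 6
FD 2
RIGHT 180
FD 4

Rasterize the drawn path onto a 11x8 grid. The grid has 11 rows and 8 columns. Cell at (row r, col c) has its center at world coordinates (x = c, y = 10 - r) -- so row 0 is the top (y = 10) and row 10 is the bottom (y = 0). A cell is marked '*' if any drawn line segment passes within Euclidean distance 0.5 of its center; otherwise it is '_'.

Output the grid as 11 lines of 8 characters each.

Segment 0: (6,2) -> (7,2)
Segment 1: (7,2) -> (4,2)
Segment 2: (4,2) -> (7,2)
Segment 3: (7,2) -> (7,8)
Segment 4: (7,8) -> (7,10)
Segment 5: (7,10) -> (7,6)

Answer: _______*
_______*
_______*
_______*
_______*
_______*
_______*
_______*
____****
________
________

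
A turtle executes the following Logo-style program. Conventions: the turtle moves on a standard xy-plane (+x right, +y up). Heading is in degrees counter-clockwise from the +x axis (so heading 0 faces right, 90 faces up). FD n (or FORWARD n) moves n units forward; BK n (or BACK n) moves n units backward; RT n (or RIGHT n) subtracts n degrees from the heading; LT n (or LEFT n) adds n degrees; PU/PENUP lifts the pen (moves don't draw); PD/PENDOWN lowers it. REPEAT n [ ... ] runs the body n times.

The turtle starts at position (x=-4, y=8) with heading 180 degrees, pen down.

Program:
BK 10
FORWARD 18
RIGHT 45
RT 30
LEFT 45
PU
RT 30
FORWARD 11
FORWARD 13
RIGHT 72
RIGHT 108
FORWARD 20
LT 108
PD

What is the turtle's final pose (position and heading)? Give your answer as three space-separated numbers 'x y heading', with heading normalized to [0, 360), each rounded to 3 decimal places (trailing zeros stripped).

Executing turtle program step by step:
Start: pos=(-4,8), heading=180, pen down
BK 10: (-4,8) -> (6,8) [heading=180, draw]
FD 18: (6,8) -> (-12,8) [heading=180, draw]
RT 45: heading 180 -> 135
RT 30: heading 135 -> 105
LT 45: heading 105 -> 150
PU: pen up
RT 30: heading 150 -> 120
FD 11: (-12,8) -> (-17.5,17.526) [heading=120, move]
FD 13: (-17.5,17.526) -> (-24,28.785) [heading=120, move]
RT 72: heading 120 -> 48
RT 108: heading 48 -> 300
FD 20: (-24,28.785) -> (-14,11.464) [heading=300, move]
LT 108: heading 300 -> 48
PD: pen down
Final: pos=(-14,11.464), heading=48, 2 segment(s) drawn

Answer: -14 11.464 48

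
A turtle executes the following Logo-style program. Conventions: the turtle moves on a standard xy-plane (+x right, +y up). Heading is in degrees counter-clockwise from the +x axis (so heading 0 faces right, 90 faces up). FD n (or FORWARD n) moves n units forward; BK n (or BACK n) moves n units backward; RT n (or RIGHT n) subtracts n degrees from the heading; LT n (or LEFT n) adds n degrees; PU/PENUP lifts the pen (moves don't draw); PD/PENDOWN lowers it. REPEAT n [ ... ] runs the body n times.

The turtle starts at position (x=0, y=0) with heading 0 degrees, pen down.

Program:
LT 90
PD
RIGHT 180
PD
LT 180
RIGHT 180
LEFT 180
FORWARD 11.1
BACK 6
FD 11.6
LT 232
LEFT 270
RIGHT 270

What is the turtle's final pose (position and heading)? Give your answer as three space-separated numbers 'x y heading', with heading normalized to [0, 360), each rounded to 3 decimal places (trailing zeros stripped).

Answer: 0 16.7 322

Derivation:
Executing turtle program step by step:
Start: pos=(0,0), heading=0, pen down
LT 90: heading 0 -> 90
PD: pen down
RT 180: heading 90 -> 270
PD: pen down
LT 180: heading 270 -> 90
RT 180: heading 90 -> 270
LT 180: heading 270 -> 90
FD 11.1: (0,0) -> (0,11.1) [heading=90, draw]
BK 6: (0,11.1) -> (0,5.1) [heading=90, draw]
FD 11.6: (0,5.1) -> (0,16.7) [heading=90, draw]
LT 232: heading 90 -> 322
LT 270: heading 322 -> 232
RT 270: heading 232 -> 322
Final: pos=(0,16.7), heading=322, 3 segment(s) drawn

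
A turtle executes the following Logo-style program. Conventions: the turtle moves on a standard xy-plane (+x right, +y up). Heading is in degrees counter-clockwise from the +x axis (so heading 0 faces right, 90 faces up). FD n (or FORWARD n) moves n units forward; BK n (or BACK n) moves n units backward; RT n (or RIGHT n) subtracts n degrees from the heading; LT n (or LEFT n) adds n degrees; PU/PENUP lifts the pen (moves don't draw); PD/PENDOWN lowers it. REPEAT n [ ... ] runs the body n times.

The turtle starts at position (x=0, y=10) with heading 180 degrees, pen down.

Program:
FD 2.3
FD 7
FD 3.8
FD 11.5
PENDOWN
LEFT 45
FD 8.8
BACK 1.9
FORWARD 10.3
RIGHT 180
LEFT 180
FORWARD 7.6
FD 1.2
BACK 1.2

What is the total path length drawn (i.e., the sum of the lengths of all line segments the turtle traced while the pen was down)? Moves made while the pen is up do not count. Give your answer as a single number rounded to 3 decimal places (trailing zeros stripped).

Answer: 55.6

Derivation:
Executing turtle program step by step:
Start: pos=(0,10), heading=180, pen down
FD 2.3: (0,10) -> (-2.3,10) [heading=180, draw]
FD 7: (-2.3,10) -> (-9.3,10) [heading=180, draw]
FD 3.8: (-9.3,10) -> (-13.1,10) [heading=180, draw]
FD 11.5: (-13.1,10) -> (-24.6,10) [heading=180, draw]
PD: pen down
LT 45: heading 180 -> 225
FD 8.8: (-24.6,10) -> (-30.823,3.777) [heading=225, draw]
BK 1.9: (-30.823,3.777) -> (-29.479,5.121) [heading=225, draw]
FD 10.3: (-29.479,5.121) -> (-36.762,-2.162) [heading=225, draw]
RT 180: heading 225 -> 45
LT 180: heading 45 -> 225
FD 7.6: (-36.762,-2.162) -> (-42.136,-7.536) [heading=225, draw]
FD 1.2: (-42.136,-7.536) -> (-42.985,-8.385) [heading=225, draw]
BK 1.2: (-42.985,-8.385) -> (-42.136,-7.536) [heading=225, draw]
Final: pos=(-42.136,-7.536), heading=225, 10 segment(s) drawn

Segment lengths:
  seg 1: (0,10) -> (-2.3,10), length = 2.3
  seg 2: (-2.3,10) -> (-9.3,10), length = 7
  seg 3: (-9.3,10) -> (-13.1,10), length = 3.8
  seg 4: (-13.1,10) -> (-24.6,10), length = 11.5
  seg 5: (-24.6,10) -> (-30.823,3.777), length = 8.8
  seg 6: (-30.823,3.777) -> (-29.479,5.121), length = 1.9
  seg 7: (-29.479,5.121) -> (-36.762,-2.162), length = 10.3
  seg 8: (-36.762,-2.162) -> (-42.136,-7.536), length = 7.6
  seg 9: (-42.136,-7.536) -> (-42.985,-8.385), length = 1.2
  seg 10: (-42.985,-8.385) -> (-42.136,-7.536), length = 1.2
Total = 55.6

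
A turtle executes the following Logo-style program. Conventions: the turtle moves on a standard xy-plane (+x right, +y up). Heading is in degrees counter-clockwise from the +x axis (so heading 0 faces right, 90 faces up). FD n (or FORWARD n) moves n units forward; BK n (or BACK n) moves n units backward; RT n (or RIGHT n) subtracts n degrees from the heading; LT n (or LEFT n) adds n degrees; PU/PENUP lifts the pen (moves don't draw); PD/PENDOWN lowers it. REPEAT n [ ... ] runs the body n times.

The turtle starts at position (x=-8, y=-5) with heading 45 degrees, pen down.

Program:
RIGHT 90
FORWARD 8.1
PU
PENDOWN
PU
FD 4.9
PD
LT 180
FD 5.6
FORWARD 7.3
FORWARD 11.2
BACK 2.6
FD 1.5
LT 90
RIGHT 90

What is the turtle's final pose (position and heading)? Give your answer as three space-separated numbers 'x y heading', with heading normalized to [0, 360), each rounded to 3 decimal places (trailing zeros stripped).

Executing turtle program step by step:
Start: pos=(-8,-5), heading=45, pen down
RT 90: heading 45 -> 315
FD 8.1: (-8,-5) -> (-2.272,-10.728) [heading=315, draw]
PU: pen up
PD: pen down
PU: pen up
FD 4.9: (-2.272,-10.728) -> (1.192,-14.192) [heading=315, move]
PD: pen down
LT 180: heading 315 -> 135
FD 5.6: (1.192,-14.192) -> (-2.767,-10.233) [heading=135, draw]
FD 7.3: (-2.767,-10.233) -> (-7.929,-5.071) [heading=135, draw]
FD 11.2: (-7.929,-5.071) -> (-15.849,2.849) [heading=135, draw]
BK 2.6: (-15.849,2.849) -> (-14.01,1.01) [heading=135, draw]
FD 1.5: (-14.01,1.01) -> (-15.071,2.071) [heading=135, draw]
LT 90: heading 135 -> 225
RT 90: heading 225 -> 135
Final: pos=(-15.071,2.071), heading=135, 6 segment(s) drawn

Answer: -15.071 2.071 135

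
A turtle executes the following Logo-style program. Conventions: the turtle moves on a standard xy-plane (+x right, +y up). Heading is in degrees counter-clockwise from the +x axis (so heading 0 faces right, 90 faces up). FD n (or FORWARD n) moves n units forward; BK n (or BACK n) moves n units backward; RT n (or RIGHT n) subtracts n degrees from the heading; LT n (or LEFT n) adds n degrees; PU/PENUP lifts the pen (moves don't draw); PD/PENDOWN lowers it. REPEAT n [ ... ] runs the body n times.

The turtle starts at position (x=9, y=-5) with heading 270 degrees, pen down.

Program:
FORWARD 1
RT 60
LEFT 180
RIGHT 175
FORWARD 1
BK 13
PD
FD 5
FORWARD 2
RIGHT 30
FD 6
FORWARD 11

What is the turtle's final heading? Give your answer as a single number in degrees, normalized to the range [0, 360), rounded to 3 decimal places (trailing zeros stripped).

Executing turtle program step by step:
Start: pos=(9,-5), heading=270, pen down
FD 1: (9,-5) -> (9,-6) [heading=270, draw]
RT 60: heading 270 -> 210
LT 180: heading 210 -> 30
RT 175: heading 30 -> 215
FD 1: (9,-6) -> (8.181,-6.574) [heading=215, draw]
BK 13: (8.181,-6.574) -> (18.83,0.883) [heading=215, draw]
PD: pen down
FD 5: (18.83,0.883) -> (14.734,-1.985) [heading=215, draw]
FD 2: (14.734,-1.985) -> (13.096,-3.132) [heading=215, draw]
RT 30: heading 215 -> 185
FD 6: (13.096,-3.132) -> (7.119,-3.655) [heading=185, draw]
FD 11: (7.119,-3.655) -> (-3.84,-4.614) [heading=185, draw]
Final: pos=(-3.84,-4.614), heading=185, 7 segment(s) drawn

Answer: 185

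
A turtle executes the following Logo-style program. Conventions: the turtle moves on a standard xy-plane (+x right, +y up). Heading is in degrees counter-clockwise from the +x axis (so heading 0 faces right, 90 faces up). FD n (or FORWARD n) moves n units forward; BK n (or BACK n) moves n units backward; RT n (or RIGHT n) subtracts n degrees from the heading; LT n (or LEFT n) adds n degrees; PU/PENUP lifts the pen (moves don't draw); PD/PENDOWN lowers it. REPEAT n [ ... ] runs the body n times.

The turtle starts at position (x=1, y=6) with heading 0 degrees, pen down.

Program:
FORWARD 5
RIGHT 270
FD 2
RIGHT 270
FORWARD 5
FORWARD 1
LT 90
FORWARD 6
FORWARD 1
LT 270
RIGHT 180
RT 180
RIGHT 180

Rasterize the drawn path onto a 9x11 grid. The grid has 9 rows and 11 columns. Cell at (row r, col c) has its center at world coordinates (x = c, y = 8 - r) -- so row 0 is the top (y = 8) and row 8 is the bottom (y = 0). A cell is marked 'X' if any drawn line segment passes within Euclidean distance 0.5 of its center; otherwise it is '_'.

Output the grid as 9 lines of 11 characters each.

Answer: XXXXXXX____
X_____X____
XXXXXXX____
X__________
X__________
X__________
X__________
X__________
___________

Derivation:
Segment 0: (1,6) -> (6,6)
Segment 1: (6,6) -> (6,8)
Segment 2: (6,8) -> (1,8)
Segment 3: (1,8) -> (0,8)
Segment 4: (0,8) -> (0,2)
Segment 5: (0,2) -> (0,1)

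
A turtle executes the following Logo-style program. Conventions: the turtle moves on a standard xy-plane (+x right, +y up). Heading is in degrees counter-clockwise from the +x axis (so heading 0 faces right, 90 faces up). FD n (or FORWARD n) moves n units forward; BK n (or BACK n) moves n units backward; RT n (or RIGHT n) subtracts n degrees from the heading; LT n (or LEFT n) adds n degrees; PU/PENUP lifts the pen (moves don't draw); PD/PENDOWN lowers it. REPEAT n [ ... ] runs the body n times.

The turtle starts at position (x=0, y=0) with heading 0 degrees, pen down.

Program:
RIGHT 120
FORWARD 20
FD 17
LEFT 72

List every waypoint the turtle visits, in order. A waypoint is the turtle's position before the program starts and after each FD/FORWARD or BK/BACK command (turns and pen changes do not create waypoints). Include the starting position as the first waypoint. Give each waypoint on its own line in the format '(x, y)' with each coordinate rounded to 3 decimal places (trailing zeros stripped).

Answer: (0, 0)
(-10, -17.321)
(-18.5, -32.043)

Derivation:
Executing turtle program step by step:
Start: pos=(0,0), heading=0, pen down
RT 120: heading 0 -> 240
FD 20: (0,0) -> (-10,-17.321) [heading=240, draw]
FD 17: (-10,-17.321) -> (-18.5,-32.043) [heading=240, draw]
LT 72: heading 240 -> 312
Final: pos=(-18.5,-32.043), heading=312, 2 segment(s) drawn
Waypoints (3 total):
(0, 0)
(-10, -17.321)
(-18.5, -32.043)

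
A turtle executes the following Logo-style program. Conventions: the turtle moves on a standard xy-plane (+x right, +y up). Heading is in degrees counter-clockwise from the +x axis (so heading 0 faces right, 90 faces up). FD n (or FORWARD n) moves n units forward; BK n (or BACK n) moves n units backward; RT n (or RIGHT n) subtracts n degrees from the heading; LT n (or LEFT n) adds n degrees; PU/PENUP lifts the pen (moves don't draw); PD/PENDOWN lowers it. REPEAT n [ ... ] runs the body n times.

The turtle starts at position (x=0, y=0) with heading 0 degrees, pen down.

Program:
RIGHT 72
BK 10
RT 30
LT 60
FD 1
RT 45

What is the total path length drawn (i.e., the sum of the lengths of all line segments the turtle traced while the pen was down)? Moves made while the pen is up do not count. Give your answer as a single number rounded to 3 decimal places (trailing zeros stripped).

Executing turtle program step by step:
Start: pos=(0,0), heading=0, pen down
RT 72: heading 0 -> 288
BK 10: (0,0) -> (-3.09,9.511) [heading=288, draw]
RT 30: heading 288 -> 258
LT 60: heading 258 -> 318
FD 1: (-3.09,9.511) -> (-2.347,8.841) [heading=318, draw]
RT 45: heading 318 -> 273
Final: pos=(-2.347,8.841), heading=273, 2 segment(s) drawn

Segment lengths:
  seg 1: (0,0) -> (-3.09,9.511), length = 10
  seg 2: (-3.09,9.511) -> (-2.347,8.841), length = 1
Total = 11

Answer: 11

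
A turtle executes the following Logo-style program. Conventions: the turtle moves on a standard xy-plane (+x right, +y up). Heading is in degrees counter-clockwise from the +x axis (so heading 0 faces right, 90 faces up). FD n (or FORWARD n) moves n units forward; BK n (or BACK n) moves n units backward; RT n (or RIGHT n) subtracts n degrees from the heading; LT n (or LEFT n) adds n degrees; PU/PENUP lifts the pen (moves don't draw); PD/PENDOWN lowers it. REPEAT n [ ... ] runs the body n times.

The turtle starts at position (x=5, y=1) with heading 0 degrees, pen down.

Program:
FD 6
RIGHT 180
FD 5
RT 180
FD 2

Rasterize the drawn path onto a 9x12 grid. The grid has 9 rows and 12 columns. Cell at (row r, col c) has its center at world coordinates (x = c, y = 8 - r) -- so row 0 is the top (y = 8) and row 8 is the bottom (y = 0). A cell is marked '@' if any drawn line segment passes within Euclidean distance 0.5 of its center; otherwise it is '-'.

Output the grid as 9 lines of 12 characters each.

Answer: ------------
------------
------------
------------
------------
------------
------------
-----@@@@@@@
------------

Derivation:
Segment 0: (5,1) -> (11,1)
Segment 1: (11,1) -> (6,1)
Segment 2: (6,1) -> (8,1)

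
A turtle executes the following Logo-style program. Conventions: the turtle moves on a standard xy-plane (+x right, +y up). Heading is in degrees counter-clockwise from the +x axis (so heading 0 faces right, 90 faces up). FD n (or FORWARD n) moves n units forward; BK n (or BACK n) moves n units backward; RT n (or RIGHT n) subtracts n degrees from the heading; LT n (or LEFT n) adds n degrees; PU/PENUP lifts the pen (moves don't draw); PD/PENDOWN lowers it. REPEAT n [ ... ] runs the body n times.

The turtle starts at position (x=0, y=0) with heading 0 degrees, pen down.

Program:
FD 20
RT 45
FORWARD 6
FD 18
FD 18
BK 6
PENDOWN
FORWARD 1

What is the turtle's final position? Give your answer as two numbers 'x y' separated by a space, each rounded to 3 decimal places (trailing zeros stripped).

Answer: 46.163 -26.163

Derivation:
Executing turtle program step by step:
Start: pos=(0,0), heading=0, pen down
FD 20: (0,0) -> (20,0) [heading=0, draw]
RT 45: heading 0 -> 315
FD 6: (20,0) -> (24.243,-4.243) [heading=315, draw]
FD 18: (24.243,-4.243) -> (36.971,-16.971) [heading=315, draw]
FD 18: (36.971,-16.971) -> (49.698,-29.698) [heading=315, draw]
BK 6: (49.698,-29.698) -> (45.456,-25.456) [heading=315, draw]
PD: pen down
FD 1: (45.456,-25.456) -> (46.163,-26.163) [heading=315, draw]
Final: pos=(46.163,-26.163), heading=315, 6 segment(s) drawn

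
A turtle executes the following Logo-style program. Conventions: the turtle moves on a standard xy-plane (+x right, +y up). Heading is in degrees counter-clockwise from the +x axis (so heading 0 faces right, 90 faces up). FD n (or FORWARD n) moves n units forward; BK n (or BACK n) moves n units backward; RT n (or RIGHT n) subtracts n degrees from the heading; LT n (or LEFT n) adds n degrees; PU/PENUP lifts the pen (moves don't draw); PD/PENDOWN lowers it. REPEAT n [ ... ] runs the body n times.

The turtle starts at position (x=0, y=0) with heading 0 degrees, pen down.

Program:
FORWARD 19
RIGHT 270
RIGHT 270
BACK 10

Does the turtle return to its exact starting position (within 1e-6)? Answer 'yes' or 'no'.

Executing turtle program step by step:
Start: pos=(0,0), heading=0, pen down
FD 19: (0,0) -> (19,0) [heading=0, draw]
RT 270: heading 0 -> 90
RT 270: heading 90 -> 180
BK 10: (19,0) -> (29,0) [heading=180, draw]
Final: pos=(29,0), heading=180, 2 segment(s) drawn

Start position: (0, 0)
Final position: (29, 0)
Distance = 29; >= 1e-6 -> NOT closed

Answer: no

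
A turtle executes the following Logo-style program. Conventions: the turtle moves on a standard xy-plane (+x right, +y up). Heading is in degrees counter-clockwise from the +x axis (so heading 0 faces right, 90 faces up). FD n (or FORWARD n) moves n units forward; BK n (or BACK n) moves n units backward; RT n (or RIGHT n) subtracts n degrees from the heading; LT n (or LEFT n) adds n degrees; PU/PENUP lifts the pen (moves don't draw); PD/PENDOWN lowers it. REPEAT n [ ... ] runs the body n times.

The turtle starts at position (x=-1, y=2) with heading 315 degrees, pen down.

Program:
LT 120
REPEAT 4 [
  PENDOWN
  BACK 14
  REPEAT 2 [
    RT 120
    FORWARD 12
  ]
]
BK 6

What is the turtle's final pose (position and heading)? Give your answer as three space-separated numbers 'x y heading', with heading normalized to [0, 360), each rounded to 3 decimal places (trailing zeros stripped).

Answer: -1.934 -21.561 195

Derivation:
Executing turtle program step by step:
Start: pos=(-1,2), heading=315, pen down
LT 120: heading 315 -> 75
REPEAT 4 [
  -- iteration 1/4 --
  PD: pen down
  BK 14: (-1,2) -> (-4.623,-11.523) [heading=75, draw]
  REPEAT 2 [
    -- iteration 1/2 --
    RT 120: heading 75 -> 315
    FD 12: (-4.623,-11.523) -> (3.862,-20.008) [heading=315, draw]
    -- iteration 2/2 --
    RT 120: heading 315 -> 195
    FD 12: (3.862,-20.008) -> (-7.729,-23.114) [heading=195, draw]
  ]
  -- iteration 2/4 --
  PD: pen down
  BK 14: (-7.729,-23.114) -> (5.794,-19.491) [heading=195, draw]
  REPEAT 2 [
    -- iteration 1/2 --
    RT 120: heading 195 -> 75
    FD 12: (5.794,-19.491) -> (8.899,-7.899) [heading=75, draw]
    -- iteration 2/2 --
    RT 120: heading 75 -> 315
    FD 12: (8.899,-7.899) -> (17.385,-16.385) [heading=315, draw]
  ]
  -- iteration 3/4 --
  PD: pen down
  BK 14: (17.385,-16.385) -> (7.485,-6.485) [heading=315, draw]
  REPEAT 2 [
    -- iteration 1/2 --
    RT 120: heading 315 -> 195
    FD 12: (7.485,-6.485) -> (-4.106,-9.591) [heading=195, draw]
    -- iteration 2/2 --
    RT 120: heading 195 -> 75
    FD 12: (-4.106,-9.591) -> (-1,2) [heading=75, draw]
  ]
  -- iteration 4/4 --
  PD: pen down
  BK 14: (-1,2) -> (-4.623,-11.523) [heading=75, draw]
  REPEAT 2 [
    -- iteration 1/2 --
    RT 120: heading 75 -> 315
    FD 12: (-4.623,-11.523) -> (3.862,-20.008) [heading=315, draw]
    -- iteration 2/2 --
    RT 120: heading 315 -> 195
    FD 12: (3.862,-20.008) -> (-7.729,-23.114) [heading=195, draw]
  ]
]
BK 6: (-7.729,-23.114) -> (-1.934,-21.561) [heading=195, draw]
Final: pos=(-1.934,-21.561), heading=195, 13 segment(s) drawn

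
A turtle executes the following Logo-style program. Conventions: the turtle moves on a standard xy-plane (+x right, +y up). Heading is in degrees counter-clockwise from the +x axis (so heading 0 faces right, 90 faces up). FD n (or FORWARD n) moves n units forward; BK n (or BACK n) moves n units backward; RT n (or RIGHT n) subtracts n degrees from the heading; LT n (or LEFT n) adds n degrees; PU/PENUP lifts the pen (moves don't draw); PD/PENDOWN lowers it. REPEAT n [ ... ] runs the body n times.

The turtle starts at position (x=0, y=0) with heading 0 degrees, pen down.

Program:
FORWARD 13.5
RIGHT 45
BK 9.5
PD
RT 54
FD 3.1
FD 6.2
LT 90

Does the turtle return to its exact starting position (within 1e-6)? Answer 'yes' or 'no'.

Executing turtle program step by step:
Start: pos=(0,0), heading=0, pen down
FD 13.5: (0,0) -> (13.5,0) [heading=0, draw]
RT 45: heading 0 -> 315
BK 9.5: (13.5,0) -> (6.782,6.718) [heading=315, draw]
PD: pen down
RT 54: heading 315 -> 261
FD 3.1: (6.782,6.718) -> (6.298,3.656) [heading=261, draw]
FD 6.2: (6.298,3.656) -> (5.328,-2.468) [heading=261, draw]
LT 90: heading 261 -> 351
Final: pos=(5.328,-2.468), heading=351, 4 segment(s) drawn

Start position: (0, 0)
Final position: (5.328, -2.468)
Distance = 5.872; >= 1e-6 -> NOT closed

Answer: no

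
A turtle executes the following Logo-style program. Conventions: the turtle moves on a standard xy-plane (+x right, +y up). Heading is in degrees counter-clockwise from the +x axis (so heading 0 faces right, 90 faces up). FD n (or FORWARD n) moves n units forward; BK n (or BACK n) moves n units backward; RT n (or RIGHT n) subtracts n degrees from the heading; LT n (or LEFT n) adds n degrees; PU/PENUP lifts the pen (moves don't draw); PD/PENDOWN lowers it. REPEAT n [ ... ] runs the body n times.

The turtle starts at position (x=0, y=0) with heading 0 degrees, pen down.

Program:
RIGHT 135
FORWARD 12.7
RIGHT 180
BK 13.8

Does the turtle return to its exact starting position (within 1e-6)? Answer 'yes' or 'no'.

Answer: no

Derivation:
Executing turtle program step by step:
Start: pos=(0,0), heading=0, pen down
RT 135: heading 0 -> 225
FD 12.7: (0,0) -> (-8.98,-8.98) [heading=225, draw]
RT 180: heading 225 -> 45
BK 13.8: (-8.98,-8.98) -> (-18.738,-18.738) [heading=45, draw]
Final: pos=(-18.738,-18.738), heading=45, 2 segment(s) drawn

Start position: (0, 0)
Final position: (-18.738, -18.738)
Distance = 26.5; >= 1e-6 -> NOT closed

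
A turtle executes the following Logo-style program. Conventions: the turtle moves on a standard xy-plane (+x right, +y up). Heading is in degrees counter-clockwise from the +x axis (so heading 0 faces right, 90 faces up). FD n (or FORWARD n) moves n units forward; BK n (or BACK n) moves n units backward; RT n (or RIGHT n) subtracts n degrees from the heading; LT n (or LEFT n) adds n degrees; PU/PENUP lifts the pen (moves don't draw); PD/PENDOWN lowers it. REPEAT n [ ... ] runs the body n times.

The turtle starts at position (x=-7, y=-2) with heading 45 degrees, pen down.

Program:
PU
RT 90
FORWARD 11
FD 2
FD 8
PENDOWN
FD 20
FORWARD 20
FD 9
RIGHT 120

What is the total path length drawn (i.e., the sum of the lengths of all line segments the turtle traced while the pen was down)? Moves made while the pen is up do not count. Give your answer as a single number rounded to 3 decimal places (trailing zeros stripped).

Answer: 49

Derivation:
Executing turtle program step by step:
Start: pos=(-7,-2), heading=45, pen down
PU: pen up
RT 90: heading 45 -> 315
FD 11: (-7,-2) -> (0.778,-9.778) [heading=315, move]
FD 2: (0.778,-9.778) -> (2.192,-11.192) [heading=315, move]
FD 8: (2.192,-11.192) -> (7.849,-16.849) [heading=315, move]
PD: pen down
FD 20: (7.849,-16.849) -> (21.991,-30.991) [heading=315, draw]
FD 20: (21.991,-30.991) -> (36.134,-45.134) [heading=315, draw]
FD 9: (36.134,-45.134) -> (42.497,-51.497) [heading=315, draw]
RT 120: heading 315 -> 195
Final: pos=(42.497,-51.497), heading=195, 3 segment(s) drawn

Segment lengths:
  seg 1: (7.849,-16.849) -> (21.991,-30.991), length = 20
  seg 2: (21.991,-30.991) -> (36.134,-45.134), length = 20
  seg 3: (36.134,-45.134) -> (42.497,-51.497), length = 9
Total = 49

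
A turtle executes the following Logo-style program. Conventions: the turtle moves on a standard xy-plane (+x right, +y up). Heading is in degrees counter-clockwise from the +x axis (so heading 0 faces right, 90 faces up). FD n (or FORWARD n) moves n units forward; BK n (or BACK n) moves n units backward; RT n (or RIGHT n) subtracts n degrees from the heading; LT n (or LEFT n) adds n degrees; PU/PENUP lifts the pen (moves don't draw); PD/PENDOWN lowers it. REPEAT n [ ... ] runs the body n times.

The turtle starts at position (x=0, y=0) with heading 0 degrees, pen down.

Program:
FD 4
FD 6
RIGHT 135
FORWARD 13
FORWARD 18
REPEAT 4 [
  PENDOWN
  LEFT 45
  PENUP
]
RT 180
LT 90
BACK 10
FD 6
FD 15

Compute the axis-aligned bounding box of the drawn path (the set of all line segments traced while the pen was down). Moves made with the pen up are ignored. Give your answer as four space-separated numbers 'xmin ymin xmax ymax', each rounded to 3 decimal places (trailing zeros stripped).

Answer: -11.92 -21.92 10 0

Derivation:
Executing turtle program step by step:
Start: pos=(0,0), heading=0, pen down
FD 4: (0,0) -> (4,0) [heading=0, draw]
FD 6: (4,0) -> (10,0) [heading=0, draw]
RT 135: heading 0 -> 225
FD 13: (10,0) -> (0.808,-9.192) [heading=225, draw]
FD 18: (0.808,-9.192) -> (-11.92,-21.92) [heading=225, draw]
REPEAT 4 [
  -- iteration 1/4 --
  PD: pen down
  LT 45: heading 225 -> 270
  PU: pen up
  -- iteration 2/4 --
  PD: pen down
  LT 45: heading 270 -> 315
  PU: pen up
  -- iteration 3/4 --
  PD: pen down
  LT 45: heading 315 -> 0
  PU: pen up
  -- iteration 4/4 --
  PD: pen down
  LT 45: heading 0 -> 45
  PU: pen up
]
RT 180: heading 45 -> 225
LT 90: heading 225 -> 315
BK 10: (-11.92,-21.92) -> (-18.991,-14.849) [heading=315, move]
FD 6: (-18.991,-14.849) -> (-14.749,-19.092) [heading=315, move]
FD 15: (-14.749,-19.092) -> (-4.142,-29.698) [heading=315, move]
Final: pos=(-4.142,-29.698), heading=315, 4 segment(s) drawn

Segment endpoints: x in {-11.92, 0, 0.808, 4, 10}, y in {-21.92, -9.192, 0}
xmin=-11.92, ymin=-21.92, xmax=10, ymax=0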